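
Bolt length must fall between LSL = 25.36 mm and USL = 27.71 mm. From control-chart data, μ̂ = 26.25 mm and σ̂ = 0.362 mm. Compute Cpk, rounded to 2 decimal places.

0.82

Cpu = (USL − μ̂) / (3σ̂) = (27.71 − 26.25) / (3 × 0.362) = 1.3444; Cpl = (μ̂ − LSL) / (3σ̂) = (26.25 − 25.36) / (3 × 0.362) = 0.8195; Cpk = min(Cpu, Cpl) = 0.8195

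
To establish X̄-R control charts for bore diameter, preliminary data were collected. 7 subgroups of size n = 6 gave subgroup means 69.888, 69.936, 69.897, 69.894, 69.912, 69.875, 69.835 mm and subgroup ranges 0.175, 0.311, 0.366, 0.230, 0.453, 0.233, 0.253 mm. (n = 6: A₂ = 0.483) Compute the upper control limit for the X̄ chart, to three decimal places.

70.030

X̄̄ = (69.888 + 69.936 + 69.897 + 69.894 + 69.912 + 69.875 + 69.835) / 7 = 489.2370 / 7 = 69.8910
R̄ = (0.175 + 0.311 + 0.366 + 0.230 + 0.453 + 0.233 + 0.253) / 7 = 2.0210 / 7 = 0.2887
UCL = X̄̄ + A₂·R̄ = 69.8910 + 0.483 × 0.2887 = 70.0304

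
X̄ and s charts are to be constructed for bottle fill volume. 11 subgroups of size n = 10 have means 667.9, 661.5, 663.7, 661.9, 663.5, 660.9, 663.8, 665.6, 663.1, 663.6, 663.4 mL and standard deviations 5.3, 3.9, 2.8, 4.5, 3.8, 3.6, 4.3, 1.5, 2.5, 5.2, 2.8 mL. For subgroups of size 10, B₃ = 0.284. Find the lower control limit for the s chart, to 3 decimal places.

s̄ = (5.3 + 3.9 + 2.8 + 4.5 + 3.8 + 3.6 + 4.3 + 1.5 + 2.5 + 5.2 + 2.8) / 11 = 3.6545
LCL_s = B₃·s̄ = 0.284 × 3.6545 = 1.0379

1.038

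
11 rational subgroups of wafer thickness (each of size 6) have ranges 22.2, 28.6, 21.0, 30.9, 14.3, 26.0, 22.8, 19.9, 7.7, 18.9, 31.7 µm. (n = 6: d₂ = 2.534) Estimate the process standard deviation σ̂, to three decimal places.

8.754

R̄ = (22.2 + 28.6 + 21.0 + 30.9 + 14.3 + 26.0 + 22.8 + 19.9 + 7.7 + 18.9 + 31.7) / 11 = 22.1818
σ̂ = R̄ / d₂ = 22.1818 / 2.534 = 8.7537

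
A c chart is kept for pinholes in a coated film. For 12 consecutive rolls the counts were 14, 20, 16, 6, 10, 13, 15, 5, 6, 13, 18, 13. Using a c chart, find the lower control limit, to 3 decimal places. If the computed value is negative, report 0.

1.845

c̄ = (14 + 20 + 16 + 6 + 10 + 13 + 15 + 5 + 6 + 13 + 18 + 13) / 12 = 149 / 12 = 12.4167
LCL = c̄ − 3√c̄ = 12.4167 − 3 × 3.5237 = 1.8455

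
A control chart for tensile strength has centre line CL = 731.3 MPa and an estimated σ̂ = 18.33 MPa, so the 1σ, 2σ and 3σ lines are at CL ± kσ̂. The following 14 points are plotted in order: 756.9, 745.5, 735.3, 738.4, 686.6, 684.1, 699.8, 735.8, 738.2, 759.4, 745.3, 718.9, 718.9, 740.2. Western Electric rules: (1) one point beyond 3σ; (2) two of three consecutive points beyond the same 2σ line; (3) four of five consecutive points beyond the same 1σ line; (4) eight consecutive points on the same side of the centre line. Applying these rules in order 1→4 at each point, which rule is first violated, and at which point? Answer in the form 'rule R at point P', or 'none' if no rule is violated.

Zone of each point (C = within 1σ̂, B = 1σ̂–2σ̂, A = 2σ̂–3σ̂, * = beyond 3σ̂; sign = side of CL): 1:+B, 2:+C, 3:+C, 4:+C, 5:-A, 6:-A, 7:-B, 8:+C, 9:+C, 10:+B, 11:+C, 12:-C, 13:-C, 14:+C
Rule 2 (two of three consecutive points beyond the same 2σ limit) is satisfied at point 6.

rule 2 at point 6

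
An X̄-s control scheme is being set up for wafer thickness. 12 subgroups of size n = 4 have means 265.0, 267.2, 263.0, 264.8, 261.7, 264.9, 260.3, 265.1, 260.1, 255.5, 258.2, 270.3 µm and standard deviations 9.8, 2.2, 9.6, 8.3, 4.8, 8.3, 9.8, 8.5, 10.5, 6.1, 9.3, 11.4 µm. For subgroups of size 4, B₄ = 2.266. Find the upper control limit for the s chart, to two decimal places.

s̄ = (9.8 + 2.2 + 9.6 + 8.3 + 4.8 + 8.3 + 9.8 + 8.5 + 10.5 + 6.1 + 9.3 + 11.4) / 12 = 8.2167
UCL_s = B₄·s̄ = 2.266 × 8.2167 = 18.6190

18.62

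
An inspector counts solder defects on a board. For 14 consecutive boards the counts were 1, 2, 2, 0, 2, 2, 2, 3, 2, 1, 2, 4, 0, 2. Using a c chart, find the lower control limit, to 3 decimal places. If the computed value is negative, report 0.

0.000

c̄ = (1 + 2 + 2 + 0 + 2 + 2 + 2 + 3 + 2 + 1 + 2 + 4 + 0 + 2) / 14 = 25 / 14 = 1.7857
LCL = c̄ − 3√c̄ = 1.7857 − 3 × 1.3363 = -2.2232 → 0 (cannot be negative)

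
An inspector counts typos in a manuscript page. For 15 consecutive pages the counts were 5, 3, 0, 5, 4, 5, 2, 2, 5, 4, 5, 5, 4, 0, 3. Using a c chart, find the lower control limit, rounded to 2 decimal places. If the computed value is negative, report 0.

0.00

c̄ = (5 + 3 + 0 + 5 + 4 + 5 + 2 + 2 + 5 + 4 + 5 + 5 + 4 + 0 + 3) / 15 = 52 / 15 = 3.4667
LCL = c̄ − 3√c̄ = 3.4667 − 3 × 1.8619 = -2.1190 → 0 (cannot be negative)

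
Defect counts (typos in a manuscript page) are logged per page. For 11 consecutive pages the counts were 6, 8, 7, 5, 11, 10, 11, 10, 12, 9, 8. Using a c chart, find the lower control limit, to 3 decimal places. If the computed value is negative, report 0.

c̄ = (6 + 8 + 7 + 5 + 11 + 10 + 11 + 10 + 12 + 9 + 8) / 11 = 97 / 11 = 8.8182
LCL = c̄ − 3√c̄ = 8.8182 − 3 × 2.9695 = -0.0904 → 0 (cannot be negative)

0.000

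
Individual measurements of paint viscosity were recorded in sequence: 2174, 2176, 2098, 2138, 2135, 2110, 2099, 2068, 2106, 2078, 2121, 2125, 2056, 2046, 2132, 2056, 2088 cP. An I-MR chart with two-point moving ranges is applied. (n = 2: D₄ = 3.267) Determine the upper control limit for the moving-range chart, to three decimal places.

Moving ranges: 2, 78, 40, 3, 25, 11, 31, 38, 28, 43, 4, 69, 10, 86, 76, 32; M̄R̄ = 576.0000 / 16 = 36.0000
UCL_MR = D₄·M̄R̄ = 3.267 × 36.0000 = 117.6120

117.612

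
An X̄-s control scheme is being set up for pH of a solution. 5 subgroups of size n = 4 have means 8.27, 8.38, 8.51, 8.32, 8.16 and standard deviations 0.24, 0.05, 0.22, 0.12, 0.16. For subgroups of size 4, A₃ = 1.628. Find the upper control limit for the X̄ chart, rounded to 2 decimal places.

X̄̄ = (8.27 + 8.38 + 8.51 + 8.32 + 8.16) / 5 = 8.3280
s̄ = (0.24 + 0.05 + 0.22 + 0.12 + 0.16) / 5 = 0.1580
UCL = X̄̄ + A₃·s̄ = 8.3280 + 1.628 × 0.1580 = 8.5852

8.59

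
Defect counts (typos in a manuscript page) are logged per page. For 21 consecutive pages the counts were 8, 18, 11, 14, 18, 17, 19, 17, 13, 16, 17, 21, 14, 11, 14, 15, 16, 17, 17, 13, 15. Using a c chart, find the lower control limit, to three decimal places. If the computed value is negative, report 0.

c̄ = (8 + 18 + 11 + 14 + 18 + 17 + 19 + 17 + 13 + 16 + 17 + 21 + 14 + 11 + 14 + 15 + 16 + 17 + 17 + 13 + 15) / 21 = 321 / 21 = 15.2857
LCL = c̄ − 3√c̄ = 15.2857 − 3 × 3.9097 = 3.5566

3.557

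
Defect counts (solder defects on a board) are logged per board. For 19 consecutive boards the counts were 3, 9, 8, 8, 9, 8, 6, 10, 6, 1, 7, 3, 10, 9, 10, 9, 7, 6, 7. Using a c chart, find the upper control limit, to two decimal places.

15.18

c̄ = (3 + 9 + 8 + 8 + 9 + 8 + 6 + 10 + 6 + 1 + 7 + 3 + 10 + 9 + 10 + 9 + 7 + 6 + 7) / 19 = 136 / 19 = 7.1579
UCL = c̄ + 3√c̄ = 7.1579 + 3 × √7.1579 = 7.1579 + 3 × 2.6754 = 15.1842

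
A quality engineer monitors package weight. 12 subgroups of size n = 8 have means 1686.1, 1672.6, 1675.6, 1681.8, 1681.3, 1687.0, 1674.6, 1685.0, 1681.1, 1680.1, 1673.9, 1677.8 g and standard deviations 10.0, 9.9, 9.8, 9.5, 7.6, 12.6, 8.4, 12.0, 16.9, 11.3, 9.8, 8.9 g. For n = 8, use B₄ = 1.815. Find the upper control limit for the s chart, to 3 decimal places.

19.163

s̄ = (10.0 + 9.9 + 9.8 + 9.5 + 7.6 + 12.6 + 8.4 + 12.0 + 16.9 + 11.3 + 9.8 + 8.9) / 12 = 10.5583
UCL_s = B₄·s̄ = 1.815 × 10.5583 = 19.1634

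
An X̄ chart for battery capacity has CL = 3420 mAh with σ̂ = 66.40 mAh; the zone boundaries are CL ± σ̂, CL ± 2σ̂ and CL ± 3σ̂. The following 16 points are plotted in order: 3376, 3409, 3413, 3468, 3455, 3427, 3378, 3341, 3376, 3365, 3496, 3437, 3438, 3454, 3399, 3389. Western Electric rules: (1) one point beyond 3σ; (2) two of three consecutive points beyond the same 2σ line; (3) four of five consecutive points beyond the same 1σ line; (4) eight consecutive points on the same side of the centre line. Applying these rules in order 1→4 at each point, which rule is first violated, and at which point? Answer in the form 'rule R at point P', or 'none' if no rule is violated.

none

Zone of each point (C = within 1σ̂, B = 1σ̂–2σ̂, A = 2σ̂–3σ̂, * = beyond 3σ̂; sign = side of CL): 1:-C, 2:-C, 3:-C, 4:+C, 5:+C, 6:+C, 7:-C, 8:-B, 9:-C, 10:-C, 11:+B, 12:+C, 13:+C, 14:+C, 15:-C, 16:-C
No rule fires across all 16 points.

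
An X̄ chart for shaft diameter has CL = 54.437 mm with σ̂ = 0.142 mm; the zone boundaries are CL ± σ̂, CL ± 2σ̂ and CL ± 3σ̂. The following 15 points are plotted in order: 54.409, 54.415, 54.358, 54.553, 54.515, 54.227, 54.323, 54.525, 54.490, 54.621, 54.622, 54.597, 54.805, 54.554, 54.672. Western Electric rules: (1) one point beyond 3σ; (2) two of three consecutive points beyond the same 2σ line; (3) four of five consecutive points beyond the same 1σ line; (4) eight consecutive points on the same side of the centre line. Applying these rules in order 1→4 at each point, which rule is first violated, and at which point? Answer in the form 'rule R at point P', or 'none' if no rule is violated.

rule 3 at point 13

Zone of each point (C = within 1σ̂, B = 1σ̂–2σ̂, A = 2σ̂–3σ̂, * = beyond 3σ̂; sign = side of CL): 1:-C, 2:-C, 3:-C, 4:+C, 5:+C, 6:-B, 7:-C, 8:+C, 9:+C, 10:+B, 11:+B, 12:+B, 13:+A, 14:+C, 15:+B
Rule 3 (four of five consecutive points beyond the same 1σ limit) is satisfied at point 13.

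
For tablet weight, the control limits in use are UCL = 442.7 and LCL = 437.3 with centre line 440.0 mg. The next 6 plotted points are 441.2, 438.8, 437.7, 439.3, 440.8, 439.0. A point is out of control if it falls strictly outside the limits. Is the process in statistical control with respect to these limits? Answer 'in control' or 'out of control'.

in control

All 6 points lie within [437.3, 442.7].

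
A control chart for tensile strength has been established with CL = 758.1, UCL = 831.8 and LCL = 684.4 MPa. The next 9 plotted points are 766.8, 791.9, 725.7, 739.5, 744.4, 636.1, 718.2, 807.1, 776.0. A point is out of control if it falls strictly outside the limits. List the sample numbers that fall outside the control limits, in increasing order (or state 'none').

6

Compare each point to [684.4, 831.8]: sample 6 = 636.1 < LCL.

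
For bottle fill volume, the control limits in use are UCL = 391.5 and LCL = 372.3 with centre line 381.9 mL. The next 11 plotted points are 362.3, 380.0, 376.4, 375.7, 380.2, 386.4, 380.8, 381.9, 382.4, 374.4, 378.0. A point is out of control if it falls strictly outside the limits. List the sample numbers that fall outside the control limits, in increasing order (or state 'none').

Compare each point to [372.3, 391.5]: sample 1 = 362.3 < LCL.

1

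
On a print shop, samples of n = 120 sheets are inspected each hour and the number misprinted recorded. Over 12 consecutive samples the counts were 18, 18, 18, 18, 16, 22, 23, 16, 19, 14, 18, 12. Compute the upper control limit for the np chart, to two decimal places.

29.31

p̄ = Σdᵢ / (k·n) = 212 / (12 × 120) = 0.14722
UCL = np̄ + 3·√(np̄(1−p̄)) = 17.6667 + 3 × √(17.6667×0.85278) = 17.6667 + 3 × 3.8815 = 29.3111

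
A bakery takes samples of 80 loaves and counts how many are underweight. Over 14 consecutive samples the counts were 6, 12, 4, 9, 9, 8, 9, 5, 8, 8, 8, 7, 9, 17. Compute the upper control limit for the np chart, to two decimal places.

p̄ = Σdᵢ / (k·n) = 119 / (14 × 80) = 0.10625
UCL = np̄ + 3·√(np̄(1−p̄)) = 8.5000 + 3 × √(8.5000×0.89375) = 8.5000 + 3 × 2.7562 = 16.7687

16.77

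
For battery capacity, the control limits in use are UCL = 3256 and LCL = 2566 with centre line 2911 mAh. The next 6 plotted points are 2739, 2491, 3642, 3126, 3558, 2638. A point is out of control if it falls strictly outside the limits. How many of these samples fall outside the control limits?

3

Compare each point to [2566, 3256]: sample 2 = 2491 < LCL; sample 3 = 3642 > UCL; sample 5 = 3558 > UCL.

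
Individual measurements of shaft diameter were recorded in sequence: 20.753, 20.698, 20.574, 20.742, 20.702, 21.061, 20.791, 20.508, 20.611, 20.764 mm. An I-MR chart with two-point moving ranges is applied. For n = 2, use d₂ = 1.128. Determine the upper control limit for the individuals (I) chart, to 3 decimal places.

21.180

X̄ = (20.753 + 20.698 + 20.574 + 20.742 + 20.702 + 21.061 + 20.791 + 20.508 + 20.611 + 20.764) / 10 = 20.7204
Moving ranges: 0.055, 0.124, 0.168, 0.040, 0.359, 0.270, 0.283, 0.103, 0.153; M̄R̄ = 1.5550 / 9 = 0.1728
UCL = X̄ + 3·M̄R̄/d₂ = 20.7204 + 3 × 0.1728 / 1.128 = 21.1799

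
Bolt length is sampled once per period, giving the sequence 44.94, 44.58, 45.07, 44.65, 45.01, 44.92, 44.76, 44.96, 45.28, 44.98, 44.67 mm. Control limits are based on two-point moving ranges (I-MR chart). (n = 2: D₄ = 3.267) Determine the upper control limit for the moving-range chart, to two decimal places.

Moving ranges: 0.36, 0.49, 0.42, 0.36, 0.09, 0.16, 0.20, 0.32, 0.30, 0.31; M̄R̄ = 3.0100 / 10 = 0.3010
UCL_MR = D₄·M̄R̄ = 3.267 × 0.3010 = 0.9834

0.98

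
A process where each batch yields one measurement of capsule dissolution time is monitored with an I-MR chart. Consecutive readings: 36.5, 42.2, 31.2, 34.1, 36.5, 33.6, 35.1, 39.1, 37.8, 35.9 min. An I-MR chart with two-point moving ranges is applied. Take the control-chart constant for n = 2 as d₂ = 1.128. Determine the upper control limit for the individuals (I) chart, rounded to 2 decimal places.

X̄ = (36.5 + 42.2 + 31.2 + 34.1 + 36.5 + 33.6 + 35.1 + 39.1 + 37.8 + 35.9) / 10 = 36.2000
Moving ranges: 5.7, 11.0, 2.9, 2.4, 2.9, 1.5, 4.0, 1.3, 1.9; M̄R̄ = 33.6000 / 9 = 3.7333
UCL = X̄ + 3·M̄R̄/d₂ = 36.2000 + 3 × 3.7333 / 1.128 = 46.1291

46.13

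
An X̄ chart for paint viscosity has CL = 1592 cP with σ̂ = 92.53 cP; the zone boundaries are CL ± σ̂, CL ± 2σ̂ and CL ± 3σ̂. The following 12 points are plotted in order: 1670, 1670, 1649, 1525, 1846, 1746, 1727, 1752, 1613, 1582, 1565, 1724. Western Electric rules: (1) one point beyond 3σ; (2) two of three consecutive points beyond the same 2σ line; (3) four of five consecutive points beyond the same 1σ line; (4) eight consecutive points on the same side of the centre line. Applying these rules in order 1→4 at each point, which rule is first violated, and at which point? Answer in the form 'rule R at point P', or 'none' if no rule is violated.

rule 3 at point 8

Zone of each point (C = within 1σ̂, B = 1σ̂–2σ̂, A = 2σ̂–3σ̂, * = beyond 3σ̂; sign = side of CL): 1:+C, 2:+C, 3:+C, 4:-C, 5:+A, 6:+B, 7:+B, 8:+B, 9:+C, 10:-C, 11:-C, 12:+B
Rule 3 (four of five consecutive points beyond the same 1σ limit) is satisfied at point 8.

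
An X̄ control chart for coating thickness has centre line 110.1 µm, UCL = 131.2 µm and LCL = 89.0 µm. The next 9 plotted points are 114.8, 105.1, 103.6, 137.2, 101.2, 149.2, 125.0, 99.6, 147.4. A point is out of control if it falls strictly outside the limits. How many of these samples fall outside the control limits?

Compare each point to [89.0, 131.2]: sample 4 = 137.2 > UCL; sample 6 = 149.2 > UCL; sample 9 = 147.4 > UCL.

3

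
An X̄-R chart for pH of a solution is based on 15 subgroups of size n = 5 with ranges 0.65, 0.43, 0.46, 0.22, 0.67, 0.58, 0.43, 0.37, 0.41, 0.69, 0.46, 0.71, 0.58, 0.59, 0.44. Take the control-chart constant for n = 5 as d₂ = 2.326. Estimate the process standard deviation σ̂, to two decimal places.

0.22

R̄ = (0.65 + 0.43 + 0.46 + 0.22 + 0.67 + 0.58 + 0.43 + 0.37 + 0.41 + 0.69 + 0.46 + 0.71 + 0.58 + 0.59 + 0.44) / 15 = 0.5127
σ̂ = R̄ / d₂ = 0.5127 / 2.326 = 0.2204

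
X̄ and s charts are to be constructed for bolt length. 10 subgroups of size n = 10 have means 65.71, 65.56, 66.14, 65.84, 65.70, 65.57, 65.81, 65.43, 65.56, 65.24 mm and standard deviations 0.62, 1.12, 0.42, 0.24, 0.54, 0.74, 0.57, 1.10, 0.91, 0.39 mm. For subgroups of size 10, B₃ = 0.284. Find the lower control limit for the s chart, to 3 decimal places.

0.189

s̄ = (0.62 + 1.12 + 0.42 + 0.24 + 0.54 + 0.74 + 0.57 + 1.10 + 0.91 + 0.39) / 10 = 0.6650
LCL_s = B₃·s̄ = 0.284 × 0.6650 = 0.1889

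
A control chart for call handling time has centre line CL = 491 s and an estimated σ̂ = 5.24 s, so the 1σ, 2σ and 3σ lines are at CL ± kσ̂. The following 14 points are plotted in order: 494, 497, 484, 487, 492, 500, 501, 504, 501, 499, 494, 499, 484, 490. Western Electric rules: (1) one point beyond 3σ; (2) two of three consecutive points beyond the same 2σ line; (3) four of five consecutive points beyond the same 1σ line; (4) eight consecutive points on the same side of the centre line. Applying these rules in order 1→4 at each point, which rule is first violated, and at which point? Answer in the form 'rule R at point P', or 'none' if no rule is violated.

Zone of each point (C = within 1σ̂, B = 1σ̂–2σ̂, A = 2σ̂–3σ̂, * = beyond 3σ̂; sign = side of CL): 1:+C, 2:+B, 3:-B, 4:-C, 5:+C, 6:+B, 7:+B, 8:+A, 9:+B, 10:+B, 11:+C, 12:+B, 13:-B, 14:-C
Rule 3 (four of five consecutive points beyond the same 1σ limit) is satisfied at point 9.

rule 3 at point 9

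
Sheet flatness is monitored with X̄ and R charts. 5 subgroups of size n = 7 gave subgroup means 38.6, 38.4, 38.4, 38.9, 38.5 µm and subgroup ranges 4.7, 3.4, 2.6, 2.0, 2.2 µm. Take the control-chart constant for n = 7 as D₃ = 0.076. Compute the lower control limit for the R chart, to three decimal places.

R̄ = (4.7 + 3.4 + 2.6 + 2.0 + 2.2) / 5 = 14.9000 / 5 = 2.9800
LCL_R = D₃·R̄ = 0.076 × 2.9800 = 0.2265

0.226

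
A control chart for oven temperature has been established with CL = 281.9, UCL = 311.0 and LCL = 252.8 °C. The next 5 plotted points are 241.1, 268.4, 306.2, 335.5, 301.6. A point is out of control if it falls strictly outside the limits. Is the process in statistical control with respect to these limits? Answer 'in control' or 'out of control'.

out of control

Compare each point to [252.8, 311.0]: sample 1 = 241.1 < LCL; sample 4 = 335.5 > UCL.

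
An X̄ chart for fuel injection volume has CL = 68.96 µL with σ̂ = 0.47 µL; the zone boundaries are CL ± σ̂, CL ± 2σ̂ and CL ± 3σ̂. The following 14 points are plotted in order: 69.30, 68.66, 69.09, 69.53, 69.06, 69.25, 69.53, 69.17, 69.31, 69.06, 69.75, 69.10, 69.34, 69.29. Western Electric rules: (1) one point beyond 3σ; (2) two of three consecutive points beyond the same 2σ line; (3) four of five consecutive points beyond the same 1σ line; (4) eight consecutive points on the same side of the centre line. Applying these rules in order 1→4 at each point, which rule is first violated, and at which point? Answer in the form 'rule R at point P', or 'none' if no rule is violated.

Zone of each point (C = within 1σ̂, B = 1σ̂–2σ̂, A = 2σ̂–3σ̂, * = beyond 3σ̂; sign = side of CL): 1:+C, 2:-C, 3:+C, 4:+B, 5:+C, 6:+C, 7:+B, 8:+C, 9:+C, 10:+C, 11:+B, 12:+C, 13:+C, 14:+C
Rule 4 (eight consecutive points on the same side of the centre line) is satisfied at point 10.

rule 4 at point 10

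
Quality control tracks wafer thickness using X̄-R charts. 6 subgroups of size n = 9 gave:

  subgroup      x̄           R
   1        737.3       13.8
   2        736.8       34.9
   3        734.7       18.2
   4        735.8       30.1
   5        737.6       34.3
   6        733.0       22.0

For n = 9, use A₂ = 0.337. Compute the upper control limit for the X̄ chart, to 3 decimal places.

X̄̄ = (737.3 + 736.8 + 734.7 + 735.8 + 737.6 + 733.0) / 6 = 4415.2000 / 6 = 735.8667
R̄ = (13.8 + 34.9 + 18.2 + 30.1 + 34.3 + 22.0) / 6 = 153.3000 / 6 = 25.5500
UCL = X̄̄ + A₂·R̄ = 735.8667 + 0.337 × 25.5500 = 744.4770

744.477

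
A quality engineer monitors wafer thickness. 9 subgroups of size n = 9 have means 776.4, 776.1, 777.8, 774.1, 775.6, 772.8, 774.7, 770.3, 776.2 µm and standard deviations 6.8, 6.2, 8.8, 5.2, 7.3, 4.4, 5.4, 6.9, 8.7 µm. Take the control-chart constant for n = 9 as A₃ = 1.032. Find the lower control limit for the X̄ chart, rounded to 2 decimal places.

768.04

X̄̄ = (776.4 + 776.1 + 777.8 + 774.1 + 775.6 + 772.8 + 774.7 + 770.3 + 776.2) / 9 = 774.8889
s̄ = (6.8 + 6.2 + 8.8 + 5.2 + 7.3 + 4.4 + 5.4 + 6.9 + 8.7) / 9 = 6.6333
LCL = X̄̄ − A₃·s̄ = 774.8889 − 1.032 × 6.6333 = 768.0433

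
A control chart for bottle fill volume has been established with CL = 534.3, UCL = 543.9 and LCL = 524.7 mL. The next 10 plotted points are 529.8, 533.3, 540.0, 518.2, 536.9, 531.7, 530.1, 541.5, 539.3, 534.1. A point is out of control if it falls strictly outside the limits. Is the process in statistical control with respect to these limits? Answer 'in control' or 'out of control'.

out of control

Compare each point to [524.7, 543.9]: sample 4 = 518.2 < LCL.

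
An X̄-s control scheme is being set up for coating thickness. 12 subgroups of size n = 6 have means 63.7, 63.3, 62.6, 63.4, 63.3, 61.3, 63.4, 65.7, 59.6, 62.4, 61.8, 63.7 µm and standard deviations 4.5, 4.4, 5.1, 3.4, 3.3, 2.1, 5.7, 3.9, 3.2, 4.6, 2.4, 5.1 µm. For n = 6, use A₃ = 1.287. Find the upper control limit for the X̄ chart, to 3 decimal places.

X̄̄ = (63.7 + 63.3 + 62.6 + 63.4 + 63.3 + 61.3 + 63.4 + 65.7 + 59.6 + 62.4 + 61.8 + 63.7) / 12 = 62.8500
s̄ = (4.5 + 4.4 + 5.1 + 3.4 + 3.3 + 2.1 + 5.7 + 3.9 + 3.2 + 4.6 + 2.4 + 5.1) / 12 = 3.9750
UCL = X̄̄ + A₃·s̄ = 62.8500 + 1.287 × 3.9750 = 67.9658

67.966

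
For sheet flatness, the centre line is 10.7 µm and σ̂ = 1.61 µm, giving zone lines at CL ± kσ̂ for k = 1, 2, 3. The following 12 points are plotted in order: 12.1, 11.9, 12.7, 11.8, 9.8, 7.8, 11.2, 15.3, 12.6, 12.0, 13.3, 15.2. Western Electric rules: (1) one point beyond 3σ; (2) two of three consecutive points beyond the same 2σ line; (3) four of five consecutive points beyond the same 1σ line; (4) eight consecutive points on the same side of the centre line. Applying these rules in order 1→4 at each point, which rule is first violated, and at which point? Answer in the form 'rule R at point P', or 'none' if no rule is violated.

rule 3 at point 12

Zone of each point (C = within 1σ̂, B = 1σ̂–2σ̂, A = 2σ̂–3σ̂, * = beyond 3σ̂; sign = side of CL): 1:+C, 2:+C, 3:+B, 4:+C, 5:-C, 6:-B, 7:+C, 8:+A, 9:+B, 10:+C, 11:+B, 12:+A
Rule 3 (four of five consecutive points beyond the same 1σ limit) is satisfied at point 12.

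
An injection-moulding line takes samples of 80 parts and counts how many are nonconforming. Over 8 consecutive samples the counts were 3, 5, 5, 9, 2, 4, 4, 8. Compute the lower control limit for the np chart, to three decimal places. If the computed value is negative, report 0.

0.000

p̄ = Σdᵢ / (k·n) = 40 / (8 × 80) = 0.06250
LCL = np̄ − 3·√(np̄(1−p̄)) = 5.0000 − 3 × 2.1651 = -1.4952 → 0 (negative, so LCL = 0)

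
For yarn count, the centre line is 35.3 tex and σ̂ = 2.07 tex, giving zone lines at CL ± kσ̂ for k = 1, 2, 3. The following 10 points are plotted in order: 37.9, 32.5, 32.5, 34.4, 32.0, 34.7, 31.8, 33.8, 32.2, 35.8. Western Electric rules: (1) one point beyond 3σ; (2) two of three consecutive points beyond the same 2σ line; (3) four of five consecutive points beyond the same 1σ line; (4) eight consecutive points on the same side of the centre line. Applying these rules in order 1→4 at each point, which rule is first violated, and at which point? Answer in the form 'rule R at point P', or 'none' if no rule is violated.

Zone of each point (C = within 1σ̂, B = 1σ̂–2σ̂, A = 2σ̂–3σ̂, * = beyond 3σ̂; sign = side of CL): 1:+B, 2:-B, 3:-B, 4:-C, 5:-B, 6:-C, 7:-B, 8:-C, 9:-B, 10:+C
Rule 4 (eight consecutive points on the same side of the centre line) is satisfied at point 9.

rule 4 at point 9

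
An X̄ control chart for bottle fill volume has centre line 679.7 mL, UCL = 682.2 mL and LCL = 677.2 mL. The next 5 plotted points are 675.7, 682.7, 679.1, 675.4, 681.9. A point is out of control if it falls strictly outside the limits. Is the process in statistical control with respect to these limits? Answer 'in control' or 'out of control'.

Compare each point to [677.2, 682.2]: sample 1 = 675.7 < LCL; sample 2 = 682.7 > UCL; sample 4 = 675.4 < LCL.

out of control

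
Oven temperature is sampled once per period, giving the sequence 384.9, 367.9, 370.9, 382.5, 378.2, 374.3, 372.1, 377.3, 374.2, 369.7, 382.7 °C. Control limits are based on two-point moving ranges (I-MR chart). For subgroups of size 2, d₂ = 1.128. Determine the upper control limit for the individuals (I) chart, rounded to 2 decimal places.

393.91

X̄ = (384.9 + 367.9 + 370.9 + 382.5 + 378.2 + 374.3 + 372.1 + 377.3 + 374.2 + 369.7 + 382.7) / 11 = 375.8818
Moving ranges: 17.0, 3.0, 11.6, 4.3, 3.9, 2.2, 5.2, 3.1, 4.5, 13.0; M̄R̄ = 67.8000 / 10 = 6.7800
UCL = X̄ + 3·M̄R̄/d₂ = 375.8818 + 3 × 6.7800 / 1.128 = 393.9137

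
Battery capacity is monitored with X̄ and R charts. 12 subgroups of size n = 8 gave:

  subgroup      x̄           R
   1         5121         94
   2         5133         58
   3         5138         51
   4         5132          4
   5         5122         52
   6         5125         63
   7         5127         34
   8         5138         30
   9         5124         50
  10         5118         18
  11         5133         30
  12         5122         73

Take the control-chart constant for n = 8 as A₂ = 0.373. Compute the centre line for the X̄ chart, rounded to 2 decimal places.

X̄̄ = (5121 + 5133 + 5138 + 5132 + 5122 + 5125 + 5127 + 5138 + 5124 + 5118 + 5133 + 5122) / 12 = 61533.0000 / 12 = 5127.7500
CL = X̄̄ = 5127.7500

5127.75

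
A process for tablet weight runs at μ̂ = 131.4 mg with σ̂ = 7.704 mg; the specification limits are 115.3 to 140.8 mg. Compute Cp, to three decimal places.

Cp = (USL − LSL) / (6σ̂) = (140.8 − 115.3) / (6 × 7.704) = 25.5000 / 46.2240 = 0.5517

0.552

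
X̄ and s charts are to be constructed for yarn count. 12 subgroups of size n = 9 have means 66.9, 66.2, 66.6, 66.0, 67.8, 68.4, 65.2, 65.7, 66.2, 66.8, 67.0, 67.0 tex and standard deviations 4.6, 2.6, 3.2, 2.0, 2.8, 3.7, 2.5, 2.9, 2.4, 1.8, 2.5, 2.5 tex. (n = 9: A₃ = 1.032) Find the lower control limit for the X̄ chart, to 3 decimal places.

X̄̄ = (66.9 + 66.2 + 66.6 + 66.0 + 67.8 + 68.4 + 65.2 + 65.7 + 66.2 + 66.8 + 67.0 + 67.0) / 12 = 66.6500
s̄ = (4.6 + 2.6 + 3.2 + 2.0 + 2.8 + 3.7 + 2.5 + 2.9 + 2.4 + 1.8 + 2.5 + 2.5) / 12 = 2.7917
LCL = X̄̄ − A₃·s̄ = 66.6500 − 1.032 × 2.7917 = 63.7690

63.769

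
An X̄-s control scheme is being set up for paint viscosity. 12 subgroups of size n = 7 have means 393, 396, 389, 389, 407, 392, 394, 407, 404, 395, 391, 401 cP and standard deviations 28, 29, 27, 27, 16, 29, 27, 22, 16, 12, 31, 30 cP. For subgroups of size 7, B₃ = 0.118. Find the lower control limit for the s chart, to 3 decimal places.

s̄ = (28 + 29 + 27 + 27 + 16 + 29 + 27 + 22 + 16 + 12 + 31 + 30) / 12 = 24.5000
LCL_s = B₃·s̄ = 0.118 × 24.5000 = 2.8910

2.891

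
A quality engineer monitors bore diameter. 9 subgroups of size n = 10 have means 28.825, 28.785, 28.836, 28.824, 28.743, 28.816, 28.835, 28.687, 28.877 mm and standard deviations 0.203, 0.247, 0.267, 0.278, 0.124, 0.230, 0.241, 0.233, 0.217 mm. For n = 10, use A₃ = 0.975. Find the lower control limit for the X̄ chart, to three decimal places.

28.582

X̄̄ = (28.825 + 28.785 + 28.836 + 28.824 + 28.743 + 28.816 + 28.835 + 28.687 + 28.877) / 9 = 28.8031
s̄ = (0.203 + 0.247 + 0.267 + 0.278 + 0.124 + 0.230 + 0.241 + 0.233 + 0.217) / 9 = 0.2267
LCL = X̄̄ − A₃·s̄ = 28.8031 − 0.975 × 0.2267 = 28.5821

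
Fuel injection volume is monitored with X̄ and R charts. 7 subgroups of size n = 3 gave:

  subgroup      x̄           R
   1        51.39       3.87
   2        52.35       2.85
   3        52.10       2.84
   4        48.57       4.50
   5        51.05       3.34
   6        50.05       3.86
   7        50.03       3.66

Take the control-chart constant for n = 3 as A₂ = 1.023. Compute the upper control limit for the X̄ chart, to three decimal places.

X̄̄ = (51.39 + 52.35 + 52.10 + 48.57 + 51.05 + 50.05 + 50.03) / 7 = 355.5400 / 7 = 50.7914
R̄ = (3.87 + 2.85 + 2.84 + 4.50 + 3.34 + 3.86 + 3.66) / 7 = 24.9200 / 7 = 3.5600
UCL = X̄̄ + A₂·R̄ = 50.7914 + 1.023 × 3.5600 = 54.4333

54.433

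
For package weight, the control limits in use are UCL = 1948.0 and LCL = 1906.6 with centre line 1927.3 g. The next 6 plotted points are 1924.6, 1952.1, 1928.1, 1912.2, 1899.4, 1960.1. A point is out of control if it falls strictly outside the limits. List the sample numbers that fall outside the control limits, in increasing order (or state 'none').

2, 5, 6

Compare each point to [1906.6, 1948.0]: sample 2 = 1952.1 > UCL; sample 5 = 1899.4 < LCL; sample 6 = 1960.1 > UCL.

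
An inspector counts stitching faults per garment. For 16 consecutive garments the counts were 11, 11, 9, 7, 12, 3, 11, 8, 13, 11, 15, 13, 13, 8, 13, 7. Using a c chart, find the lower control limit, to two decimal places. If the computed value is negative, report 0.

0.68

c̄ = (11 + 11 + 9 + 7 + 12 + 3 + 11 + 8 + 13 + 11 + 15 + 13 + 13 + 8 + 13 + 7) / 16 = 165 / 16 = 10.3125
LCL = c̄ − 3√c̄ = 10.3125 − 3 × 3.2113 = 0.6786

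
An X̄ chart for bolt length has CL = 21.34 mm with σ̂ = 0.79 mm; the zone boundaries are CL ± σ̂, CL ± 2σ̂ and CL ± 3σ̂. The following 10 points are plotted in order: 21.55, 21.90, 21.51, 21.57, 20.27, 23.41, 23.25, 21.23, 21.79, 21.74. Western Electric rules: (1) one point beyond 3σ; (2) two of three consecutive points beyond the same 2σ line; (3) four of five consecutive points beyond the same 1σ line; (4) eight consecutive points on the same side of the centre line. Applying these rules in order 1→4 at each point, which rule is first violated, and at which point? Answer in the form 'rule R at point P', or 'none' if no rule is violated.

rule 2 at point 7

Zone of each point (C = within 1σ̂, B = 1σ̂–2σ̂, A = 2σ̂–3σ̂, * = beyond 3σ̂; sign = side of CL): 1:+C, 2:+C, 3:+C, 4:+C, 5:-B, 6:+A, 7:+A, 8:-C, 9:+C, 10:+C
Rule 2 (two of three consecutive points beyond the same 2σ limit) is satisfied at point 7.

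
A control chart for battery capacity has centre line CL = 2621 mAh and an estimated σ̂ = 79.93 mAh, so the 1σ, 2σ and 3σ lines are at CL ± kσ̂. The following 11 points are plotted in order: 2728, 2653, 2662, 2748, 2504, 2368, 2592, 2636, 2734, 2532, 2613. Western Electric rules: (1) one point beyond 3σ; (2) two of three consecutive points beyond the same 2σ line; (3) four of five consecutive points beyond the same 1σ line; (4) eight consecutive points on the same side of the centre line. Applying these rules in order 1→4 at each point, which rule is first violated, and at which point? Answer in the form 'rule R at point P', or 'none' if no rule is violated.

rule 1 at point 6

Zone of each point (C = within 1σ̂, B = 1σ̂–2σ̂, A = 2σ̂–3σ̂, * = beyond 3σ̂; sign = side of CL): 1:+B, 2:+C, 3:+C, 4:+B, 5:-B, 6:-*, 7:-C, 8:+C, 9:+B, 10:-B, 11:-C
Rule 1 (one point beyond the 3σ limits) is satisfied at point 6.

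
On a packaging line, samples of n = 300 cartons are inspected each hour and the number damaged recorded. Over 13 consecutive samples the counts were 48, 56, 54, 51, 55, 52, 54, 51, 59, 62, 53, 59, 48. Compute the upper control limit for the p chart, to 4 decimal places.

p̄ = Σdᵢ / (k·n) = 702 / (13 × 300) = 0.18000
UCL = p̄ + 3·√(p̄(1−p̄)/n) = 0.18000 + 3 × √(0.18000×0.82000/300) = 0.18000 + 3 × 0.02218 = 0.24654

0.2465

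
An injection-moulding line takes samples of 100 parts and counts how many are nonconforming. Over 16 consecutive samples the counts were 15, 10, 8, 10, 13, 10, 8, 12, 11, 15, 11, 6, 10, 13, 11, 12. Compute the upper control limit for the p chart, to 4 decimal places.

p̄ = Σdᵢ / (k·n) = 175 / (16 × 100) = 0.10938
UCL = p̄ + 3·√(p̄(1−p̄)/n) = 0.10938 + 3 × √(0.10938×0.89062/100) = 0.10938 + 3 × 0.03121 = 0.20301

0.2030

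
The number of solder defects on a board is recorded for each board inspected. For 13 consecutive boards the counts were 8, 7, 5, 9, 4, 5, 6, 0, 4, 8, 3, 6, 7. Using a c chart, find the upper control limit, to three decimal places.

12.599

c̄ = (8 + 7 + 5 + 9 + 4 + 5 + 6 + 0 + 4 + 8 + 3 + 6 + 7) / 13 = 72 / 13 = 5.5385
UCL = c̄ + 3√c̄ = 5.5385 + 3 × √5.5385 = 5.5385 + 3 × 2.3534 = 12.5986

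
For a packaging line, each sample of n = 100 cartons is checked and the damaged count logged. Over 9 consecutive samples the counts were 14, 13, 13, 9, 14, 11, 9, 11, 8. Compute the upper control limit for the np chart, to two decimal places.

p̄ = Σdᵢ / (k·n) = 102 / (9 × 100) = 0.11333
UCL = np̄ + 3·√(np̄(1−p̄)) = 11.3333 + 3 × √(11.3333×0.88667) = 11.3333 + 3 × 3.1700 = 20.8433

20.84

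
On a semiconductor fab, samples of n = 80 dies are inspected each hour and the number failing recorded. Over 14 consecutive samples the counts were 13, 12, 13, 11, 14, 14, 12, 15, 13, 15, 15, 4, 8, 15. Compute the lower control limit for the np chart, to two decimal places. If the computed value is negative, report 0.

p̄ = Σdᵢ / (k·n) = 174 / (14 × 80) = 0.15536
LCL = np̄ − 3·√(np̄(1−p̄)) = 12.4286 − 3 × 3.2400 = 2.7085

2.71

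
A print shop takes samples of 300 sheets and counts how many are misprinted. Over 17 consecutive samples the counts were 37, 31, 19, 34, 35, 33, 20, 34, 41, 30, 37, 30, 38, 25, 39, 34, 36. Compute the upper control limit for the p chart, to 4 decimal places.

p̄ = Σdᵢ / (k·n) = 553 / (17 × 300) = 0.10843
UCL = p̄ + 3·√(p̄(1−p̄)/n) = 0.10843 + 3 × √(0.10843×0.89157/300) = 0.10843 + 3 × 0.01795 = 0.16229

0.1623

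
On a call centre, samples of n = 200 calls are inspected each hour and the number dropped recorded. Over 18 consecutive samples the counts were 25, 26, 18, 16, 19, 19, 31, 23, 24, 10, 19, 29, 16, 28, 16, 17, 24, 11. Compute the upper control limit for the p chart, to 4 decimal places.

p̄ = Σdᵢ / (k·n) = 371 / (18 × 200) = 0.10306
UCL = p̄ + 3·√(p̄(1−p̄)/n) = 0.10306 + 3 × √(0.10306×0.89694/200) = 0.10306 + 3 × 0.02150 = 0.16755

0.1676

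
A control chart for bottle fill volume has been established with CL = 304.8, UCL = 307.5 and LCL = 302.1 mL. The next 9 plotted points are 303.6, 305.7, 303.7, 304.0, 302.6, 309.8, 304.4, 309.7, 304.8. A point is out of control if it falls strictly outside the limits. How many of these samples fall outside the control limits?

Compare each point to [302.1, 307.5]: sample 6 = 309.8 > UCL; sample 8 = 309.7 > UCL.

2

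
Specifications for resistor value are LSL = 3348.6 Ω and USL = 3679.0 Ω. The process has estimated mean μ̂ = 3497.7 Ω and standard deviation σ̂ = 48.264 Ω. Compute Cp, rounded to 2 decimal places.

Cp = (USL − LSL) / (6σ̂) = (3679.0 − 3348.6) / (6 × 48.264) = 330.4000 / 289.5840 = 1.1409

1.14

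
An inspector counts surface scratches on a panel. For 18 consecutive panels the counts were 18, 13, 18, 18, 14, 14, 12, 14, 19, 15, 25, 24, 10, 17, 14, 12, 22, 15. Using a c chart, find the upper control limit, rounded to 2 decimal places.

28.46

c̄ = (18 + 13 + 18 + 18 + 14 + 14 + 12 + 14 + 19 + 15 + 25 + 24 + 10 + 17 + 14 + 12 + 22 + 15) / 18 = 294 / 18 = 16.3333
UCL = c̄ + 3√c̄ = 16.3333 + 3 × √16.3333 = 16.3333 + 3 × 4.0415 = 28.4577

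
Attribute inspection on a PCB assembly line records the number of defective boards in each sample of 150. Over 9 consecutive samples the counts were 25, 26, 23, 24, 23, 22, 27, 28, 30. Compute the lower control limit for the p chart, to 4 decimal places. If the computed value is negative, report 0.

0.0771

p̄ = Σdᵢ / (k·n) = 228 / (9 × 150) = 0.16889
LCL = p̄ − 3·√(p̄(1−p̄)/n) = 0.16889 − 3 × 0.03059 = 0.07712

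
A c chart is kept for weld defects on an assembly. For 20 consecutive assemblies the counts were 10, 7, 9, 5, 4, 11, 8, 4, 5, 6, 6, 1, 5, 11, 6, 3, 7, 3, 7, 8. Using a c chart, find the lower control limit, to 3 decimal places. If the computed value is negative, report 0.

c̄ = (10 + 7 + 9 + 5 + 4 + 11 + 8 + 4 + 5 + 6 + 6 + 1 + 5 + 11 + 6 + 3 + 7 + 3 + 7 + 8) / 20 = 126 / 20 = 6.3000
LCL = c̄ − 3√c̄ = 6.3000 − 3 × 2.5100 = -1.2299 → 0 (cannot be negative)

0.000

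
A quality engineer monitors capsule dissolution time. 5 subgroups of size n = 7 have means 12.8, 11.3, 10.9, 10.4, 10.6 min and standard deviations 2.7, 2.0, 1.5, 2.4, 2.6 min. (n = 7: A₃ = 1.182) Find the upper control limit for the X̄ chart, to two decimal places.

13.85

X̄̄ = (12.8 + 11.3 + 10.9 + 10.4 + 10.6) / 5 = 11.2000
s̄ = (2.7 + 2.0 + 1.5 + 2.4 + 2.6) / 5 = 2.2400
UCL = X̄̄ + A₃·s̄ = 11.2000 + 1.182 × 2.2400 = 13.8477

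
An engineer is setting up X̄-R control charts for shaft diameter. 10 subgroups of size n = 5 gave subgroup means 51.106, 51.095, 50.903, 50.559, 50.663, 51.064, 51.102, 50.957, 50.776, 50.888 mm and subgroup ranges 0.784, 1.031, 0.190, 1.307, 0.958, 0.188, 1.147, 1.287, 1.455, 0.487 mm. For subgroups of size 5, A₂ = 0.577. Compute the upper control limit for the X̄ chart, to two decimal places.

X̄̄ = (51.106 + 51.095 + 50.903 + 50.559 + 50.663 + 51.064 + 51.102 + 50.957 + 50.776 + 50.888) / 10 = 509.1130 / 10 = 50.9113
R̄ = (0.784 + 1.031 + 0.190 + 1.307 + 0.958 + 0.188 + 1.147 + 1.287 + 1.455 + 0.487) / 10 = 8.8340 / 10 = 0.8834
UCL = X̄̄ + A₂·R̄ = 50.9113 + 0.577 × 0.8834 = 51.4210

51.42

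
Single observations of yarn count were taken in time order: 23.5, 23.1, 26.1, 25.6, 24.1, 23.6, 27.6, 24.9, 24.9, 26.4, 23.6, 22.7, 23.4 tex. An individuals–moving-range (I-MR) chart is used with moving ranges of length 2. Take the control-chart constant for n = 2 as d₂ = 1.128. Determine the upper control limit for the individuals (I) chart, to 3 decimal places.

28.677

X̄ = (23.5 + 23.1 + 26.1 + 25.6 + 24.1 + 23.6 + 27.6 + 24.9 + 24.9 + 26.4 + 23.6 + 22.7 + 23.4) / 13 = 24.5769
Moving ranges: 0.4, 3.0, 0.5, 1.5, 0.5, 4.0, 2.7, 0.0, 1.5, 2.8, 0.9, 0.7; M̄R̄ = 18.5000 / 12 = 1.5417
UCL = X̄ + 3·M̄R̄/d₂ = 24.5769 + 3 × 1.5417 / 1.128 = 28.6771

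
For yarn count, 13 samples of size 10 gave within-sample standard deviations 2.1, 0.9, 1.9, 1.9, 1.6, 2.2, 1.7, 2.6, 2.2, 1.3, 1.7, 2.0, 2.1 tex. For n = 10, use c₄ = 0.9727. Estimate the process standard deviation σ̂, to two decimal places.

s̄ = (2.1 + 0.9 + 1.9 + 1.9 + 1.6 + 2.2 + 1.7 + 2.6 + 2.2 + 1.3 + 1.7 + 2.0 + 2.1) / 13 = 1.8615
σ̂ = s̄ / c₄ = 1.8615 / 0.9727 = 1.9138

1.91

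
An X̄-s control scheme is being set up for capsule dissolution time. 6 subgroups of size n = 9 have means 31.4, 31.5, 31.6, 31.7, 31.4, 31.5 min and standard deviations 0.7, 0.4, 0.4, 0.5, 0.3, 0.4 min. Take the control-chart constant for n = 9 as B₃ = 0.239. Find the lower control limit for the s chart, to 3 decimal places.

s̄ = (0.7 + 0.4 + 0.4 + 0.5 + 0.3 + 0.4) / 6 = 0.4500
LCL_s = B₃·s̄ = 0.239 × 0.4500 = 0.1075

0.108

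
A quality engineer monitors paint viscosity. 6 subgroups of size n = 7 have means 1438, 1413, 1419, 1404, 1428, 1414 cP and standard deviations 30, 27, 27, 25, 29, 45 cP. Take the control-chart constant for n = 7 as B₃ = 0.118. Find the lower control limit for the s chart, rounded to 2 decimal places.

3.60

s̄ = (30 + 27 + 27 + 25 + 29 + 45) / 6 = 30.5000
LCL_s = B₃·s̄ = 0.118 × 30.5000 = 3.5990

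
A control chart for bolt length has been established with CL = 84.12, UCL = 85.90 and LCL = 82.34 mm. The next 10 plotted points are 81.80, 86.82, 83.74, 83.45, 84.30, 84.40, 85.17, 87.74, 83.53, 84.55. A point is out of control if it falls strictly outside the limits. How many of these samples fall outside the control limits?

Compare each point to [82.34, 85.90]: sample 1 = 81.80 < LCL; sample 2 = 86.82 > UCL; sample 8 = 87.74 > UCL.

3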